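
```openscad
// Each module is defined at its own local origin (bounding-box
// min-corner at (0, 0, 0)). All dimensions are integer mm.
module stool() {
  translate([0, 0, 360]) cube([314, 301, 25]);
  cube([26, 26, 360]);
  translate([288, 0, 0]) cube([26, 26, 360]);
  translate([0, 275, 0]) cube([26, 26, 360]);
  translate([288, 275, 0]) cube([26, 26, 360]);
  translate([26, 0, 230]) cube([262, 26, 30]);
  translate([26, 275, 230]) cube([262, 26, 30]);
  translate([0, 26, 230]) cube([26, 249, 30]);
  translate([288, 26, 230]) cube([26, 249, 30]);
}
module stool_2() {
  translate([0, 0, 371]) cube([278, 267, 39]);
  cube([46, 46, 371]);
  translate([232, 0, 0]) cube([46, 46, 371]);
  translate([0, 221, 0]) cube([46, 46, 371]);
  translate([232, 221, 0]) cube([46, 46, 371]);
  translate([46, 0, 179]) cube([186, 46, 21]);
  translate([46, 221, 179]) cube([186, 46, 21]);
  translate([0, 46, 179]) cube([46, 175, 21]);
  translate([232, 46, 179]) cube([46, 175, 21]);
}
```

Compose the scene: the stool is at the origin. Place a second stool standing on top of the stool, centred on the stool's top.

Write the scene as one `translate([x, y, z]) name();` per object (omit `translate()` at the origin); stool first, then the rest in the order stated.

stool();
translate([18, 17, 385]) stool_2();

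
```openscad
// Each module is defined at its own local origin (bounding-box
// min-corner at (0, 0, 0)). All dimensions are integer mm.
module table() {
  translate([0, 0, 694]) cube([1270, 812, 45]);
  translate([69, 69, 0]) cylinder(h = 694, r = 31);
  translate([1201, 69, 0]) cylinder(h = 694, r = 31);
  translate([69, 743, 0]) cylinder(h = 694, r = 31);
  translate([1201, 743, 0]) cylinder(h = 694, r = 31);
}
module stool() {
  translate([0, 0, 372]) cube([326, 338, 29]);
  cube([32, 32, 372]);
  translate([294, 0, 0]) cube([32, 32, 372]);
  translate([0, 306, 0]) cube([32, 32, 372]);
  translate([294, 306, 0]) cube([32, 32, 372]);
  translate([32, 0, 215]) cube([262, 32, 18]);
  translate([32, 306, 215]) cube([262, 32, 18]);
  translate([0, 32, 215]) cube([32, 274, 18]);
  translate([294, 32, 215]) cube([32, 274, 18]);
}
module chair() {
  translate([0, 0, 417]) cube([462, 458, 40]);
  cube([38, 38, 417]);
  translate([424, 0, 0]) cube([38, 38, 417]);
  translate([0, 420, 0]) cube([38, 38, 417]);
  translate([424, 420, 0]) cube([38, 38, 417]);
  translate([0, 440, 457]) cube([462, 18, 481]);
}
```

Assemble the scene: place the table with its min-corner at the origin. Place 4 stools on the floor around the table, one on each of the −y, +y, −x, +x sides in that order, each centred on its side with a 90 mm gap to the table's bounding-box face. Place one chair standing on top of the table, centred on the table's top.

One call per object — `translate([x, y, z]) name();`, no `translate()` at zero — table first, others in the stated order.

table();
translate([472, -428, 0]) stool();
translate([472, 902, 0]) stool();
translate([-416, 237, 0]) stool();
translate([1360, 237, 0]) stool();
translate([404, 177, 739]) chair();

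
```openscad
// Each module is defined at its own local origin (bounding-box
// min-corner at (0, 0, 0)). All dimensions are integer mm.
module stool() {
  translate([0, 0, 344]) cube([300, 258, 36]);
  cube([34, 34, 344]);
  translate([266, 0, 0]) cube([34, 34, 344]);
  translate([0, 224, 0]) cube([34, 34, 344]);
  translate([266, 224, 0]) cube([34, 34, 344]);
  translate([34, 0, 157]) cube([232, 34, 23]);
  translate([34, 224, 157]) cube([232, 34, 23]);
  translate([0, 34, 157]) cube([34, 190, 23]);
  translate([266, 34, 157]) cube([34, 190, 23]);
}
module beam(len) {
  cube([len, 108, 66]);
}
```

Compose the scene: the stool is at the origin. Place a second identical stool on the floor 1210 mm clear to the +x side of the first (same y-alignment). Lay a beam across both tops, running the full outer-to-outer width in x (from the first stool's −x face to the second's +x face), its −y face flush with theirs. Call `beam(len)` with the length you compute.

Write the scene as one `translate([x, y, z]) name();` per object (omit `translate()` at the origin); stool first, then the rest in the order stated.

stool();
translate([1510, 0, 0]) stool();
translate([0, 0, 380]) beam(1810);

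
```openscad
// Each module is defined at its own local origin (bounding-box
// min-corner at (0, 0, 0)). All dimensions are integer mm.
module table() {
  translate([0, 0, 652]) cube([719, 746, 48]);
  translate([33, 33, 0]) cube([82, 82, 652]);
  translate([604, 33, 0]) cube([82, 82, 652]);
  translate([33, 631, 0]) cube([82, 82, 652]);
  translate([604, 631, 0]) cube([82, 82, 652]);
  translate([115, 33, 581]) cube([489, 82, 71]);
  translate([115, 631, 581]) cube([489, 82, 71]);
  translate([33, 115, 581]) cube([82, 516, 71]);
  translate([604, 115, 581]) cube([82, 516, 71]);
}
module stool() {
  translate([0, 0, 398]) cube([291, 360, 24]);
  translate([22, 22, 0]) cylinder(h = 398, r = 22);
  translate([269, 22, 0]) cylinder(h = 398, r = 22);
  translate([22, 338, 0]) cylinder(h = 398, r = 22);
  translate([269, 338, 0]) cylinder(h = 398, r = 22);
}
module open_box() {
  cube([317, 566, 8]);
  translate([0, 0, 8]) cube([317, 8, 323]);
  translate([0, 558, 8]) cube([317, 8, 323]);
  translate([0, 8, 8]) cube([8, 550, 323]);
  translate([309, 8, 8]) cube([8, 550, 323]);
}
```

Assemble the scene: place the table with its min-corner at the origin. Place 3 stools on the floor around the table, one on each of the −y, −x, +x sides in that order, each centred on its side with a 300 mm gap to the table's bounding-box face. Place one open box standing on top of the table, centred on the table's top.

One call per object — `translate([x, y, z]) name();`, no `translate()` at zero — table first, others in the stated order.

table();
translate([214, -660, 0]) stool();
translate([-591, 193, 0]) stool();
translate([1019, 193, 0]) stool();
translate([201, 90, 700]) open_box();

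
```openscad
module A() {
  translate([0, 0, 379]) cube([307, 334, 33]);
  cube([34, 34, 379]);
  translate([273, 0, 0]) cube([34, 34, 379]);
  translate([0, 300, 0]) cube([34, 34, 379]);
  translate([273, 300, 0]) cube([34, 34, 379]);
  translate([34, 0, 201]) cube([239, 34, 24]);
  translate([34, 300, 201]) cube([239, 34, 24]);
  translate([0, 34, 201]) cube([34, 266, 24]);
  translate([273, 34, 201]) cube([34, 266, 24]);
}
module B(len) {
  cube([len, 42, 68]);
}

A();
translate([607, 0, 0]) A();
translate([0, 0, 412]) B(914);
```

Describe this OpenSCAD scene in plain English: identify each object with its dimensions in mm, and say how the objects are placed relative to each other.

A is a four-legged stool. The seat is a 307×334×33 mm slab whose top surface is at z = 412 mm; four square legs, each 34×34 mm in cross-section, run from the floor (z = 0) to the underside of the seat, each flush with a corner of the seat. Four stretchers, 34 mm wide and 24 mm tall, connect adjacent legs with their undersides at z = 201 mm, each running between the inner faces of the legs it joins and aligned with the legs' outer faces on the other axis.

B is a rectangular beam 914 mm long (x), 42 mm deep (y), 68 mm thick (z).

The beam spans the tops of two stools placed 300 mm apart, resting at z = 412 mm.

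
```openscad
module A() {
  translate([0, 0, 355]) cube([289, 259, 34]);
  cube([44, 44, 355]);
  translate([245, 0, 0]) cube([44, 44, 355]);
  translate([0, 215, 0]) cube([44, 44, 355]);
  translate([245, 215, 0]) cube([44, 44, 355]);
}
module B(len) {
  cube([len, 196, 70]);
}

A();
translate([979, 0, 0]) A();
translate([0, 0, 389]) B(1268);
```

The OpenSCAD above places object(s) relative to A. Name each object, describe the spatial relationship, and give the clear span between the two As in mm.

A is a stool. B is a beam. A beam spans the tops of two stools. The clear span between the two stools is 690 mm.

Second stool starts at x = 979; first ends at x = 289; clear span = 979 − 289 = 690 mm.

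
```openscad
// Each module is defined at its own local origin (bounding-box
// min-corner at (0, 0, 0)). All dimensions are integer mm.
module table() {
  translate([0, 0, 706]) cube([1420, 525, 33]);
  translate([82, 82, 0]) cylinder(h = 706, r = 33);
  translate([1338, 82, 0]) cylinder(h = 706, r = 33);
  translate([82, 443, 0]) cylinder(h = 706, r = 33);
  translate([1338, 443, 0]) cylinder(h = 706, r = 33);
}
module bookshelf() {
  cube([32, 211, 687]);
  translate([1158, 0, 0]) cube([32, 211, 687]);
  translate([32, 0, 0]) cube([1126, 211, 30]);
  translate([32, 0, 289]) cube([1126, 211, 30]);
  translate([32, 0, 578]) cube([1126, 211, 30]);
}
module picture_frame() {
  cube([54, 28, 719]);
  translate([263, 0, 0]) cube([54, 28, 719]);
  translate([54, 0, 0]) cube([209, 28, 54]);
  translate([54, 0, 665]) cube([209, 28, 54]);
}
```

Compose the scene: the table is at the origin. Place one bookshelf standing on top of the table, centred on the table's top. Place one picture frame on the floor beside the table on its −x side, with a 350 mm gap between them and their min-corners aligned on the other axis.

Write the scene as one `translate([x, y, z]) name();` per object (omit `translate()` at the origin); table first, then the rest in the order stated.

table();
translate([115, 157, 739]) bookshelf();
translate([-667, 0, 0]) picture_frame();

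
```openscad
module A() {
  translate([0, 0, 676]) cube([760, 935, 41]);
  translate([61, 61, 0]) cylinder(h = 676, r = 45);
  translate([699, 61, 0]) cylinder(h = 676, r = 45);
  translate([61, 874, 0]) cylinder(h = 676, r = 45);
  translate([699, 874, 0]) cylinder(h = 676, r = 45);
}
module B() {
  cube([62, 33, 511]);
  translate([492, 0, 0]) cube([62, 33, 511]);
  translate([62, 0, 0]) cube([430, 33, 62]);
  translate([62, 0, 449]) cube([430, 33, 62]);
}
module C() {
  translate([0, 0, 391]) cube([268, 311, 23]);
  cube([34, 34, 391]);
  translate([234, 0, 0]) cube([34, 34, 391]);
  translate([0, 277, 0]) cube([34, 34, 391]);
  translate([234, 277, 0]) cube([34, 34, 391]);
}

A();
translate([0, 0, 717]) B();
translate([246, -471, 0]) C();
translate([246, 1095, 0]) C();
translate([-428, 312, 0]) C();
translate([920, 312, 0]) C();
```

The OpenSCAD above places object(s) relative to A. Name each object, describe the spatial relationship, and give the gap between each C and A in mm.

A is a table. B is a picture frame. C is a stool. The picture frame is on top of the table. Four stools sit around the table at the −y, +y, −x, +x sides. The gap between each stool and the table is 160 mm.

Each stool's nearest face is 160 mm from the table's bounding box.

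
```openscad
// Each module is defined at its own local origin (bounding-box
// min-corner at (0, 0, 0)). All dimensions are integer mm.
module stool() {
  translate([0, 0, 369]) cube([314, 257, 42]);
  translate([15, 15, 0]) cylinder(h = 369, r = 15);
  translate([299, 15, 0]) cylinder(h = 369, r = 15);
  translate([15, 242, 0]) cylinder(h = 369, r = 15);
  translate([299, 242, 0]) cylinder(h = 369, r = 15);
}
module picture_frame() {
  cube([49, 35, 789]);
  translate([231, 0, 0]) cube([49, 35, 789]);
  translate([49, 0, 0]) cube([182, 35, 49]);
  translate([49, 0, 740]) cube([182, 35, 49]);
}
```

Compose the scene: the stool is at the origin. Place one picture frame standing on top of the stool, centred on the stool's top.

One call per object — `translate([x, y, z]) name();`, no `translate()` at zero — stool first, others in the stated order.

stool();
translate([17, 111, 411]) picture_frame();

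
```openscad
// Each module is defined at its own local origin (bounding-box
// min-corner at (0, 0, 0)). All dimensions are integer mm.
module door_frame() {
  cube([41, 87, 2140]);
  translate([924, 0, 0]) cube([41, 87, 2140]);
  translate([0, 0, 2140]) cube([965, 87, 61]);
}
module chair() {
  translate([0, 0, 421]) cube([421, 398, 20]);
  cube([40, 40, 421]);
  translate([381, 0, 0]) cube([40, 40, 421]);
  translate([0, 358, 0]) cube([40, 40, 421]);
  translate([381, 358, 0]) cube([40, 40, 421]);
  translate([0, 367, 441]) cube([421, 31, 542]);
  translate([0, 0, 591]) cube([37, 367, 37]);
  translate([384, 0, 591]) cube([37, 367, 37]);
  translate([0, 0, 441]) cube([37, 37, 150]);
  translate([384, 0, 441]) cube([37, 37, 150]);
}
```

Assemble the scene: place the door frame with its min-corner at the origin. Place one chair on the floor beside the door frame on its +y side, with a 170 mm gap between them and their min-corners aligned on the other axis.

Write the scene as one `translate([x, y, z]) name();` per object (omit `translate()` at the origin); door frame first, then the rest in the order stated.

door_frame();
translate([0, 257, 0]) chair();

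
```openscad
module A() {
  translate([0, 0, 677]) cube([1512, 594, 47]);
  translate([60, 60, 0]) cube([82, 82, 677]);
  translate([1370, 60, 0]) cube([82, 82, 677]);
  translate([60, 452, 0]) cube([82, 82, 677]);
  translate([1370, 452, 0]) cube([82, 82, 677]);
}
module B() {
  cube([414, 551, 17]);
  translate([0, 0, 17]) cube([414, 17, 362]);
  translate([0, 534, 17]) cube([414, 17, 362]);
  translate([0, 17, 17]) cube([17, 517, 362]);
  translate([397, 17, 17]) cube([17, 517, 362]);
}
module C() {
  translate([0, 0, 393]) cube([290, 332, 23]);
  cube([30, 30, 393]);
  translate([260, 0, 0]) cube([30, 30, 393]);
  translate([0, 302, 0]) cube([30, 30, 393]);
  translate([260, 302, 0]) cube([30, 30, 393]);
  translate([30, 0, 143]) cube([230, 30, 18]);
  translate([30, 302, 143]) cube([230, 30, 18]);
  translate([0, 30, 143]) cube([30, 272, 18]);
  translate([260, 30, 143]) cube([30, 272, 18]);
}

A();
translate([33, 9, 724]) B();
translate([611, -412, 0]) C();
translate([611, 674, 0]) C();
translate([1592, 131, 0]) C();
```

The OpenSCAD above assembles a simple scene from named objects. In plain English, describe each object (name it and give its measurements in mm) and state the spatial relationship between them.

A is a table with a 1512×594 mm rectangular top, 47 mm thick, top surface at z = 724 mm, supported by four 82×82 mm square legs, each inset 60 mm from the nearest pair of top edges, running from the floor.

B is an open storage box with external size 414×551×379 mm and wall thickness 17 mm (the base is also 17 mm thick). The base covers the whole footprint; the four walls stand on the base, with the y-facing walls full-width and the x-facing walls fitting between their inner faces.

C is a four-legged stool. The seat is 290×332 mm, 23 mm thick, top at z = 416 mm. It stands on four square legs, each 30×30 mm in cross-section, from z = 0 to the seat underside, each flush with a corner of the seat. Four stretchers, 30 mm wide and 18 mm tall, connect adjacent legs with their undersides at z = 143 mm, each running between the inner faces of the legs it joins and aligned with the legs' outer faces on the other axis.

The open box is on top of the table. Three stools sit around the table at the −y, +y, +x sides.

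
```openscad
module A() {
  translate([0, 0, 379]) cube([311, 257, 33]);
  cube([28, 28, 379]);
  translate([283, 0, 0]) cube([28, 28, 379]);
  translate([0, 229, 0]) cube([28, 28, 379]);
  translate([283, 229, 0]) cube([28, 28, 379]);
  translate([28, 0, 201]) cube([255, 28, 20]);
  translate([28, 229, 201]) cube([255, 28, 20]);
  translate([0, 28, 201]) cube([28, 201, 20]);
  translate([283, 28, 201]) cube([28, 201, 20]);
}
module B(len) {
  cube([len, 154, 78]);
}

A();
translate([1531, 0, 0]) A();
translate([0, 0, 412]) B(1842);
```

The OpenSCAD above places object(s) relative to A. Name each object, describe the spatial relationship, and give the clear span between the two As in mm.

A is a stool. B is a beam. A beam spans the tops of two stools. The clear span between the two stools is 1220 mm.

Second stool starts at x = 1531; first ends at x = 311; clear span = 1531 − 311 = 1220 mm.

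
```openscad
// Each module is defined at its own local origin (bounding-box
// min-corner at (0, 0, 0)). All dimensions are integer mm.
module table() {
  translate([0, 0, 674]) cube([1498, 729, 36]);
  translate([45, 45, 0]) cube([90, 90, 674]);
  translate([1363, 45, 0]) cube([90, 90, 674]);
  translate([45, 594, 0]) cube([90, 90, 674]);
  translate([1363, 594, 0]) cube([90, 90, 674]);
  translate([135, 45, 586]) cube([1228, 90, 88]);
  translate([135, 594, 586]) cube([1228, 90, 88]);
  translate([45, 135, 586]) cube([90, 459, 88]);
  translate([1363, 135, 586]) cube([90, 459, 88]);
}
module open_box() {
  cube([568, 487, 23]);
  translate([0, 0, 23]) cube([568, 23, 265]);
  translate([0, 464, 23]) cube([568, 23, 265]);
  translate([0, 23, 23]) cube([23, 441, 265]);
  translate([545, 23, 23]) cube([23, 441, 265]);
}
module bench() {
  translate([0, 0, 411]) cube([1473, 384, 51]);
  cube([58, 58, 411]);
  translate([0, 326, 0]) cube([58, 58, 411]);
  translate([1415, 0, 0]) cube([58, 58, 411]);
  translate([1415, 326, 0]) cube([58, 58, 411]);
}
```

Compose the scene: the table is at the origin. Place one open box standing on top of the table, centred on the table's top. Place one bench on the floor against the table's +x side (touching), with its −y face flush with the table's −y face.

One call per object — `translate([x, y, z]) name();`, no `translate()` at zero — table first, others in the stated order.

table();
translate([465, 121, 710]) open_box();
translate([1498, 0, 0]) bench();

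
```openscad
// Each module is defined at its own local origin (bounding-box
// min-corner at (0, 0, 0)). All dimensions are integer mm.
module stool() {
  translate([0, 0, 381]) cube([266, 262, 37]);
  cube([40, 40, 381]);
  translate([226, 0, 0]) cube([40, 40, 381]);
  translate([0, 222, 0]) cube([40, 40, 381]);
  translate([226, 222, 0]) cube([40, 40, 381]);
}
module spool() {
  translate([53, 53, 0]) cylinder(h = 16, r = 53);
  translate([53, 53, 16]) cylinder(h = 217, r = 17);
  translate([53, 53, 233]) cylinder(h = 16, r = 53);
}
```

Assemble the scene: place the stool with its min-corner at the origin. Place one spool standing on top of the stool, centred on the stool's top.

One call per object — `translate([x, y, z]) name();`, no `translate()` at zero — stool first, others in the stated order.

stool();
translate([80, 78, 418]) spool();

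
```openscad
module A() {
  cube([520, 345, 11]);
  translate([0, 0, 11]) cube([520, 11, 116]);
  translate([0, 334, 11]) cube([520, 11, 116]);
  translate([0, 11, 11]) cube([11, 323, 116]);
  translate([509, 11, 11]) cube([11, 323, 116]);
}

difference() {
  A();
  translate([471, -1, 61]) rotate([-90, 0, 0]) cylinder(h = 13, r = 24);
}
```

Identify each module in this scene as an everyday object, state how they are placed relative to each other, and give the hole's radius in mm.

The subtracted cylinder has r = 24 mm.

A is an open box. The open box has a circular hole through its front wall. The hole's radius is 24 mm.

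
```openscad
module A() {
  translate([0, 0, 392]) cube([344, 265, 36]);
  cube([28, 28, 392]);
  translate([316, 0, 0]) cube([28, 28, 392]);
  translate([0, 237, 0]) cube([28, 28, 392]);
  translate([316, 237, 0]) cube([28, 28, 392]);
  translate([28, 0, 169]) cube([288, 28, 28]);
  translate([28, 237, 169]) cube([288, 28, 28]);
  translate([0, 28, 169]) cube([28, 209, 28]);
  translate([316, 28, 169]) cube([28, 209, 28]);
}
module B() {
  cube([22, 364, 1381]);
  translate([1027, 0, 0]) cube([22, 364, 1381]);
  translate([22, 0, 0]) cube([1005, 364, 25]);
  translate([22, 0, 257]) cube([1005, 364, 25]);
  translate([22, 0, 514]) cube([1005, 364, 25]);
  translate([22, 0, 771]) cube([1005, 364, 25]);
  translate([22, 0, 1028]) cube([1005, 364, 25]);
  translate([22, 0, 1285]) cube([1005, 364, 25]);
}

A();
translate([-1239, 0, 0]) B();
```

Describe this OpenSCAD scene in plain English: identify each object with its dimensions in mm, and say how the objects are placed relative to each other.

A is a four-legged stool. The seat is a 344×265×36 mm slab whose top surface is at z = 428 mm; four square legs, each 28×28 mm in cross-section, run from the floor (z = 0) to the underside of the seat, each flush with a corner of the seat. Four stretchers, 28 mm wide and 28 mm tall, connect adjacent legs with their undersides at z = 169 mm, each running between the inner faces of the legs it joins and aligned with the legs' outer faces on the other axis.

B is a bookshelf 1049 mm wide overall, 364 mm deep and 1381 mm tall. The two sides are 22 mm thick vertical panels. 6 horizontal shelves of 25 mm thickness span between the inner faces of the sides; the lowest shelf sits on the floor and shelves are stacked with a clear vertical gap of 232 mm between each pair.

The bookshelf is on the floor beside the stool on its −x side.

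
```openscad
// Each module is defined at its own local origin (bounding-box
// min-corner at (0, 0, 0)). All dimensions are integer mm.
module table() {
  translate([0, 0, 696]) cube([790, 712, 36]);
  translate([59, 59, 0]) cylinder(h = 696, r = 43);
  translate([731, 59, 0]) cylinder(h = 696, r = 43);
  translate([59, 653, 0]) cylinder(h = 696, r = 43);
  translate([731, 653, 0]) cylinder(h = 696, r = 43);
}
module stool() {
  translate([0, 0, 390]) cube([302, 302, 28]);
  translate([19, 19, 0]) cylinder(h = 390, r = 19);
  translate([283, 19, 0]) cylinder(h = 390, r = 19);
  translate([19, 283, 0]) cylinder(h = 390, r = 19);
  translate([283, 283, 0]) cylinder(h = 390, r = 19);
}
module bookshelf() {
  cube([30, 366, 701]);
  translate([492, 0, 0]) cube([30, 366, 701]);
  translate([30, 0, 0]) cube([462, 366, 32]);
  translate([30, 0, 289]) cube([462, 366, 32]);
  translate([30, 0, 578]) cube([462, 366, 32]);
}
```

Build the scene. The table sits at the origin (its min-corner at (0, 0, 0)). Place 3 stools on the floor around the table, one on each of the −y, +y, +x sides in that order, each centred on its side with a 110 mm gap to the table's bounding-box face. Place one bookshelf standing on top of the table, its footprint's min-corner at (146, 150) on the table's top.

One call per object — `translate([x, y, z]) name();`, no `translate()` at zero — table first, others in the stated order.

table();
translate([244, -412, 0]) stool();
translate([244, 822, 0]) stool();
translate([900, 205, 0]) stool();
translate([146, 150, 732]) bookshelf();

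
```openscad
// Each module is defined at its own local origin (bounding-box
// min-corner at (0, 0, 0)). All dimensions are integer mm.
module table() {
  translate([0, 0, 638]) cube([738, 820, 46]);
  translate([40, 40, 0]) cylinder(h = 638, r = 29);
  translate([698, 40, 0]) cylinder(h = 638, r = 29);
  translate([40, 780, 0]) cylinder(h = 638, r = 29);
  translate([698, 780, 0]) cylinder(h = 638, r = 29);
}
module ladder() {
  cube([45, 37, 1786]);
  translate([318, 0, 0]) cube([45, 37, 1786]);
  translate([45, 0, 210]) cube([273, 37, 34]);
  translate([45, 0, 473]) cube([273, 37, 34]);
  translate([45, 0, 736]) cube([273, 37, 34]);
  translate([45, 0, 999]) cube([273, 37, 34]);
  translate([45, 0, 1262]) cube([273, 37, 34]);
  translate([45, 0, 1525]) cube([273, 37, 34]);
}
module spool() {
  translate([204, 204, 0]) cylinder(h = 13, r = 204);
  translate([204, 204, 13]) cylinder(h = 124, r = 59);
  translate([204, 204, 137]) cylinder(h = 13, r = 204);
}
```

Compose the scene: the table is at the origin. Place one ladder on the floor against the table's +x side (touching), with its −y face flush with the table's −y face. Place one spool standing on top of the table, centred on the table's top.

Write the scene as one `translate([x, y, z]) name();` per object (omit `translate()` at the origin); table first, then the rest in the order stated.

table();
translate([738, 0, 0]) ladder();
translate([165, 206, 684]) spool();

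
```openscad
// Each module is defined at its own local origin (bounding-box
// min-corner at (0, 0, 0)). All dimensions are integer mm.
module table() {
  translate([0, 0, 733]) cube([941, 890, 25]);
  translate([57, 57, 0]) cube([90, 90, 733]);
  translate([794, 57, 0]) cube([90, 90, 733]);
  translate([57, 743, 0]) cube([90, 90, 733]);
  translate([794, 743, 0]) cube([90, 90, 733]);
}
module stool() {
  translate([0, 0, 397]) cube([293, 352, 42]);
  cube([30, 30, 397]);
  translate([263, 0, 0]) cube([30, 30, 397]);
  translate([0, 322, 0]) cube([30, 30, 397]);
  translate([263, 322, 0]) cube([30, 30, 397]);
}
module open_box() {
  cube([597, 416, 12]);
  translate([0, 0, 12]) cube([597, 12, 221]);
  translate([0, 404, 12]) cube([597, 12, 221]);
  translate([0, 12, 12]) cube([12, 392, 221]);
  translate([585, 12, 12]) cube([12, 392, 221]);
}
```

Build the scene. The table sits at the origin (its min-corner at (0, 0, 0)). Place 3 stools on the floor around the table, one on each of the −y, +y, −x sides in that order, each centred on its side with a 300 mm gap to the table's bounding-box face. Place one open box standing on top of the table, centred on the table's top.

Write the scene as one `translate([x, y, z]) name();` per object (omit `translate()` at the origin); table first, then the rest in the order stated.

table();
translate([324, -652, 0]) stool();
translate([324, 1190, 0]) stool();
translate([-593, 269, 0]) stool();
translate([172, 237, 758]) open_box();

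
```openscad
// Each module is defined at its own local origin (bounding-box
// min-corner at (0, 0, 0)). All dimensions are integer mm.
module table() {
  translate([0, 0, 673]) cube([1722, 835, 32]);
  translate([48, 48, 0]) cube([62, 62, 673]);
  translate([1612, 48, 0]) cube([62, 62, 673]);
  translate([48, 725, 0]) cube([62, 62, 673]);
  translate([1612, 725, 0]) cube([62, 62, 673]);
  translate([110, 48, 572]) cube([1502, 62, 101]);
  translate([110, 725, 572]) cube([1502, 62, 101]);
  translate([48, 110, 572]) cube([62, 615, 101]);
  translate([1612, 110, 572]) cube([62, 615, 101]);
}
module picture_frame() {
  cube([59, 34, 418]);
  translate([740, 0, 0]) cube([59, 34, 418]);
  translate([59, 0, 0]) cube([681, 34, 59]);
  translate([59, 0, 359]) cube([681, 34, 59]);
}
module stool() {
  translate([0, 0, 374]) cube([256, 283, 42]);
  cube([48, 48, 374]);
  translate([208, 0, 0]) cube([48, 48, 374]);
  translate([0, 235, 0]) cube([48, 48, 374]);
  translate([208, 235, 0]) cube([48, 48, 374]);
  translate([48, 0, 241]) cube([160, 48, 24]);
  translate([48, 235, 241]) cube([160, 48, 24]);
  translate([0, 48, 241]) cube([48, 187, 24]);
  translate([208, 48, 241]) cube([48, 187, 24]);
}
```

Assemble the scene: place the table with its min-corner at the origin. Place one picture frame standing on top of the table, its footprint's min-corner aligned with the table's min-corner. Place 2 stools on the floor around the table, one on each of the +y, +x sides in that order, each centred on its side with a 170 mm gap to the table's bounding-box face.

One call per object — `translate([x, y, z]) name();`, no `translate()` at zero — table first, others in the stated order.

table();
translate([0, 0, 705]) picture_frame();
translate([733, 1005, 0]) stool();
translate([1892, 276, 0]) stool();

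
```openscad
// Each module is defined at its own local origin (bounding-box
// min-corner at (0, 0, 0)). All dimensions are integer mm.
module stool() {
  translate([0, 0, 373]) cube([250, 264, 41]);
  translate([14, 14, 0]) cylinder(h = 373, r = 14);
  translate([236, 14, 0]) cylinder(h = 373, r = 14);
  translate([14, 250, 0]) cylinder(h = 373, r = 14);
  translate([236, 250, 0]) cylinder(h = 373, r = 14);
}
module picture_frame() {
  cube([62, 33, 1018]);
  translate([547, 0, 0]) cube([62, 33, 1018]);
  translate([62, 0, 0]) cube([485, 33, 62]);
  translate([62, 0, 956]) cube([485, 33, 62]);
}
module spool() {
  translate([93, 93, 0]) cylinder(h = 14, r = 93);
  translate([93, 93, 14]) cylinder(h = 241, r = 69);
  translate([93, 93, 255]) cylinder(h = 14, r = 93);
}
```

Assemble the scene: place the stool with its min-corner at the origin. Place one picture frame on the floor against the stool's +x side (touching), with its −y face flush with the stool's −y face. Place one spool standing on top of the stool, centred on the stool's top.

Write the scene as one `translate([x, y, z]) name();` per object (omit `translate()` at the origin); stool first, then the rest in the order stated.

stool();
translate([250, 0, 0]) picture_frame();
translate([32, 39, 414]) spool();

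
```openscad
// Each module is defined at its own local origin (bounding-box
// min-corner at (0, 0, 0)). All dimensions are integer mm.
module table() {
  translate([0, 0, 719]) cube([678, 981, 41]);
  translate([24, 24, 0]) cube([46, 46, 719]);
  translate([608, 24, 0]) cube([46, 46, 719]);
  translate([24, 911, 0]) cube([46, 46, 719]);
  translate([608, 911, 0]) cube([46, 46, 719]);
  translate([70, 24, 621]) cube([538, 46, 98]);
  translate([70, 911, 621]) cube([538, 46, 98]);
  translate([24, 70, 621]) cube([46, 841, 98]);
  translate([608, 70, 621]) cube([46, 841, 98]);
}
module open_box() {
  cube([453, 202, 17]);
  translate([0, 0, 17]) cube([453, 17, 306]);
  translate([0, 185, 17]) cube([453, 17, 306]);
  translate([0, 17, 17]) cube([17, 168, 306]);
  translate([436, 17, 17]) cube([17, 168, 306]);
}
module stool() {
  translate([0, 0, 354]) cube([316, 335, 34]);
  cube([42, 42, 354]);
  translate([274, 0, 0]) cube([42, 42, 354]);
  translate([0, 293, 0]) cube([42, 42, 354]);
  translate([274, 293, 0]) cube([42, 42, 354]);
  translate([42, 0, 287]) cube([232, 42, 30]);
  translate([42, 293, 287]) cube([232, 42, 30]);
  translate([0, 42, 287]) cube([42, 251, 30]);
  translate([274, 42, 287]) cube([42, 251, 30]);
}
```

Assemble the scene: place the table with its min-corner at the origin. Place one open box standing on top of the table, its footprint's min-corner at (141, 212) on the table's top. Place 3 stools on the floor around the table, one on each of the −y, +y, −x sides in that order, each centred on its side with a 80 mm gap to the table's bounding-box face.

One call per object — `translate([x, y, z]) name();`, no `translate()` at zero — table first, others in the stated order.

table();
translate([141, 212, 760]) open_box();
translate([181, -415, 0]) stool();
translate([181, 1061, 0]) stool();
translate([-396, 323, 0]) stool();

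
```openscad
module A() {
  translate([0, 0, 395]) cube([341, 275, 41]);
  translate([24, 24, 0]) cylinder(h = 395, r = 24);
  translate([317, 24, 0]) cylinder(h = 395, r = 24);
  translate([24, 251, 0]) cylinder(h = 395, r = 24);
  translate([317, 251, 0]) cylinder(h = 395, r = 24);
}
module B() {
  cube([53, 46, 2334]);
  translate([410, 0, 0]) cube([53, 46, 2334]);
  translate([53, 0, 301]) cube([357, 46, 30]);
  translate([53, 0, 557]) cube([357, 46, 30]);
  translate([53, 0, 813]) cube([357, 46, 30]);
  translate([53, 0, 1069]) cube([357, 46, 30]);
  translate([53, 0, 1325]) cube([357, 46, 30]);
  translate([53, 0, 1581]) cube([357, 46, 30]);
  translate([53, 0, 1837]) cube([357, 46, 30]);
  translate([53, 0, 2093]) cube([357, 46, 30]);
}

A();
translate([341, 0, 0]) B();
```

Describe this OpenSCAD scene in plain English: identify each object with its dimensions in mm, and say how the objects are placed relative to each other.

A is a simple wooden stool: a rectangular seat 341 mm (x) by 275 mm (y), 41 mm thick, top face at z = 436 mm, on four round legs, each 48 mm in diameter. The legs rest on z = 0, each leg's axis is inset half a diameter from the nearest pair of seat edges (so the leg's bounding box is flush with the corner).

B is a wooden ladder with two side rails of 53×46 mm section and 2334 mm height, set 463 mm apart overall. Between them run 8 rectangular rungs (46 mm deep, 30 mm thick), front faces flush with the rails' −y face. The bottom of the first rung is 301 mm above the floor and each subsequent rung is 256 mm higher than the one below.

The ladder is against the stool's +x side, with their −y faces flush.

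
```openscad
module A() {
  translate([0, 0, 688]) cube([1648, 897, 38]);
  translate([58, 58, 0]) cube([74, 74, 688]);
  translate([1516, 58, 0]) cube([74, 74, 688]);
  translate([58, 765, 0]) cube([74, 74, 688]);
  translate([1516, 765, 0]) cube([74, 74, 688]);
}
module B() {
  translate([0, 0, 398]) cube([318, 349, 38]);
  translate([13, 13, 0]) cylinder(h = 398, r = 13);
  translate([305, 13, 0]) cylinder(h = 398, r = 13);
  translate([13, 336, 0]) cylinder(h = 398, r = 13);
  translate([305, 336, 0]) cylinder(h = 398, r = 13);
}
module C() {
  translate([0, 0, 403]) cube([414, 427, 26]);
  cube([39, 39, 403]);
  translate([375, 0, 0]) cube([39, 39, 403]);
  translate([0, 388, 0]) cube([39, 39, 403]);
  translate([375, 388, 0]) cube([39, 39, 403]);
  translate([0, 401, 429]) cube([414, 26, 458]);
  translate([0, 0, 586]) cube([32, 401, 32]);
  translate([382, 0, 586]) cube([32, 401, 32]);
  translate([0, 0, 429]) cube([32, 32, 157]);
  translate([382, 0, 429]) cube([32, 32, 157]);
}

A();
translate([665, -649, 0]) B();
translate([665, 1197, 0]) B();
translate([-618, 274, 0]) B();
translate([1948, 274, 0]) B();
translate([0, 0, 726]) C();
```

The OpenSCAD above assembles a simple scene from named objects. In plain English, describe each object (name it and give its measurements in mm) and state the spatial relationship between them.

A is a table: top 1648 mm (x) × 897 mm (y), 38 mm thick, upper face at z = 726 mm, on four 74×74 mm square legs, each inset 58 mm from the nearest pair of top edges, running from z = 0 to the bottom of the top.

B is a simple wooden stool: a rectangular seat 318 mm (x) by 349 mm (y), 38 mm thick, top face at z = 436 mm, on four round legs, each 26 mm in diameter. The legs rest on z = 0, each leg's axis is inset half a diameter from the nearest pair of seat edges (so the leg's bounding box is flush with the corner).

C is a chair: 414×427 mm seat, 26 mm thick, top at z = 429 mm, on four 39 mm square corner legs flush with the seat edges. A 26 mm thick backrest slab spans the full seat width, extending 458 mm above the seat top, its back face flush with the seat's +y edge. Two armrests of 32×32 mm section run along each side from the seat's front edge to the front of the backrest, top faces 189 mm above the seat top and outer faces flush with the seat's x-edges; a 32×32 mm post under the front of each armrest stands on the seat at the front corner.

Four stools sit around the table at the −y, +y, −x, +x sides. The chair is on top of the table.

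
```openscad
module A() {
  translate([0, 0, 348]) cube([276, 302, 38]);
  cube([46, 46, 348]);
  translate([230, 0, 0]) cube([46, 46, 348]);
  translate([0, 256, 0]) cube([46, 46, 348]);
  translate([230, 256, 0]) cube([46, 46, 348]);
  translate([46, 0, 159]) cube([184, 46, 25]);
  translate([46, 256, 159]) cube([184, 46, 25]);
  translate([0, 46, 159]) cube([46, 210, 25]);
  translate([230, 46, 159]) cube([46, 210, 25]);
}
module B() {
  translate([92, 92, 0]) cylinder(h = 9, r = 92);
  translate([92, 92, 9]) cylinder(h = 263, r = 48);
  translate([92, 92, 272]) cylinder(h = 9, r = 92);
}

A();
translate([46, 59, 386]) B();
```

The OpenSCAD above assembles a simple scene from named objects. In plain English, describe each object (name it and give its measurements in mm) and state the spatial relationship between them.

A is a four-legged stool. The seat is 276×302 mm, 38 mm thick, top at z = 386 mm. It stands on four square legs, each 46×46 mm in cross-section, from z = 0 to the seat underside, each flush with a corner of the seat. Four stretchers, 46 mm wide and 25 mm tall, connect adjacent legs with their undersides at z = 159 mm, each running between the inner faces of the legs it joins and aligned with the legs' outer faces on the other axis.

B is a spool: two coaxial disc flanges of radius 92 mm and thickness 9 mm, joined by a core cylinder of radius 48 mm and height 263 mm. The lower flange rests on z = 0 and the three cylinders share a vertical axis.

The spool is on top of the stool, centred.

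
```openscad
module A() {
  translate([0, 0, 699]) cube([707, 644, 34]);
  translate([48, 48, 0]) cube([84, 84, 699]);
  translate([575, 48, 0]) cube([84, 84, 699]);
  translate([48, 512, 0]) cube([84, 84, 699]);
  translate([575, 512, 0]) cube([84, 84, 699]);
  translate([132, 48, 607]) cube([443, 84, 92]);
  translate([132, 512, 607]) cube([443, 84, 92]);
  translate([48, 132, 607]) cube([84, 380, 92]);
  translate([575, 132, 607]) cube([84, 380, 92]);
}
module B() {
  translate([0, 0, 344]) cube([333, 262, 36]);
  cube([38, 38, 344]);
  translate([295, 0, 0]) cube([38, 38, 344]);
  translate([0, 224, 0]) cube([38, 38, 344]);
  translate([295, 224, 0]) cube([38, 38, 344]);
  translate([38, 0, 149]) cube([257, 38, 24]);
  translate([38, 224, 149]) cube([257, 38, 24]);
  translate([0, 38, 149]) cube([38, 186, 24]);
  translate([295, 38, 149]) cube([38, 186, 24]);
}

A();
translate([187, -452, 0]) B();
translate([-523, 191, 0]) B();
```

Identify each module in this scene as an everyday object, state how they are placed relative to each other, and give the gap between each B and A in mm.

Each stool's nearest face is 190 mm from the table's bounding box.

A is a table. B is a stool. Two stools sit around the table at the −y, −x sides. The gap between each stool and the table is 190 mm.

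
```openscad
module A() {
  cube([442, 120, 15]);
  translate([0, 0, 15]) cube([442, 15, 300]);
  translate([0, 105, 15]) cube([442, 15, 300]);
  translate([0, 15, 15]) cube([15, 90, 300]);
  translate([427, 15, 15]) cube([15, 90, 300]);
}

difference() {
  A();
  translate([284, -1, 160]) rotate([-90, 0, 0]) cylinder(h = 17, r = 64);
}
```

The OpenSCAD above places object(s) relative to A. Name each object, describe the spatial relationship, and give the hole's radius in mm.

A is an open box. The open box has a circular hole through its front wall. The hole's radius is 64 mm.

The subtracted cylinder has r = 64 mm.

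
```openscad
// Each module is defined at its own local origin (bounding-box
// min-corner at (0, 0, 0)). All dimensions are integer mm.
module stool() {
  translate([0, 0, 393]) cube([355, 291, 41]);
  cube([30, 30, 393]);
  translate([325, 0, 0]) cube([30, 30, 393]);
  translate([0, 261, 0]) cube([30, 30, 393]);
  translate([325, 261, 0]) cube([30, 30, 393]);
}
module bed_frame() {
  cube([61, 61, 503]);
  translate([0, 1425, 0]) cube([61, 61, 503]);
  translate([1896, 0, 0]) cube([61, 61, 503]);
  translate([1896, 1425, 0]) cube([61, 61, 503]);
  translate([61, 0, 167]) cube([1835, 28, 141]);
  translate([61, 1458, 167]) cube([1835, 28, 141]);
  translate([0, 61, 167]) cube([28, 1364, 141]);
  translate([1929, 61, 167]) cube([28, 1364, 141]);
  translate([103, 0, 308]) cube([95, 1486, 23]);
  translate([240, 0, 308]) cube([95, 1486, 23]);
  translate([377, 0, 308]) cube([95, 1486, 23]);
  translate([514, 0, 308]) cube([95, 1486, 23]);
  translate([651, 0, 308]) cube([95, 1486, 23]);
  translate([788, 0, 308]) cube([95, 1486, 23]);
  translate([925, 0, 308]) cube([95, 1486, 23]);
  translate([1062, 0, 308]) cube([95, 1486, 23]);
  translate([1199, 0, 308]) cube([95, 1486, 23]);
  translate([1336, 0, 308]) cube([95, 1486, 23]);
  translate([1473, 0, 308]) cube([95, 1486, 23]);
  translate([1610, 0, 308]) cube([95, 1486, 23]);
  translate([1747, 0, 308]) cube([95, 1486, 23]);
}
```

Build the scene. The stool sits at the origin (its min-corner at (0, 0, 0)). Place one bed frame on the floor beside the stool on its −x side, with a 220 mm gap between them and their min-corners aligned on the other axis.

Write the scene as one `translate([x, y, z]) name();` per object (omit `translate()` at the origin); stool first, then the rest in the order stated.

stool();
translate([-2177, 0, 0]) bed_frame();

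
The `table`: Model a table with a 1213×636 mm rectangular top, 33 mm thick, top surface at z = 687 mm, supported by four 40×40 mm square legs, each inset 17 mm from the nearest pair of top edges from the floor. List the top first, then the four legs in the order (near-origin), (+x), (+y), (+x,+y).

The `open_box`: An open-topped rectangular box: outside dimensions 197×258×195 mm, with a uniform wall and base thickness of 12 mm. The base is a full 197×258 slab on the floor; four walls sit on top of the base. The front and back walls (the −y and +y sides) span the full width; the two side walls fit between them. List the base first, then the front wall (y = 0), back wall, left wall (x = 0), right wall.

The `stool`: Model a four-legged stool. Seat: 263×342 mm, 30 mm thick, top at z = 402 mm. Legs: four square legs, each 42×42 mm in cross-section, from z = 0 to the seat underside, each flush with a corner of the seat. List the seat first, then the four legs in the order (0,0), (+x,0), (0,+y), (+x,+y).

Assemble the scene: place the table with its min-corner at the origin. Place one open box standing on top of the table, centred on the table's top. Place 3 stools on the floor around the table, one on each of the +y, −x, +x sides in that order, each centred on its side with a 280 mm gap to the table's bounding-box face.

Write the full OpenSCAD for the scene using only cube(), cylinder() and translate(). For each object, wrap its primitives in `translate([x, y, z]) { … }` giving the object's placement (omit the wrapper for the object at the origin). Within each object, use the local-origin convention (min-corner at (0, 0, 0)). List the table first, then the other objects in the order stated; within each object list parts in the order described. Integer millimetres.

translate([0, 0, 654]) cube([1213, 636, 33]);
translate([17, 17, 0]) cube([40, 40, 654]);
translate([1156, 17, 0]) cube([40, 40, 654]);
translate([17, 579, 0]) cube([40, 40, 654]);
translate([1156, 579, 0]) cube([40, 40, 654]);
translate([508, 189, 687]) {
  cube([197, 258, 12]);
  translate([0, 0, 12]) cube([197, 12, 183]);
  translate([0, 246, 12]) cube([197, 12, 183]);
  translate([0, 12, 12]) cube([12, 234, 183]);
  translate([185, 12, 12]) cube([12, 234, 183]);
}
translate([475, 916, 0]) {
  translate([0, 0, 372]) cube([263, 342, 30]);
  cube([42, 42, 372]);
  translate([221, 0, 0]) cube([42, 42, 372]);
  translate([0, 300, 0]) cube([42, 42, 372]);
  translate([221, 300, 0]) cube([42, 42, 372]);
}
translate([-543, 147, 0]) {
  translate([0, 0, 372]) cube([263, 342, 30]);
  cube([42, 42, 372]);
  translate([221, 0, 0]) cube([42, 42, 372]);
  translate([0, 300, 0]) cube([42, 42, 372]);
  translate([221, 300, 0]) cube([42, 42, 372]);
}
translate([1493, 147, 0]) {
  translate([0, 0, 372]) cube([263, 342, 30]);
  cube([42, 42, 372]);
  translate([221, 0, 0]) cube([42, 42, 372]);
  translate([0, 300, 0]) cube([42, 42, 372]);
  translate([221, 300, 0]) cube([42, 42, 372]);
}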